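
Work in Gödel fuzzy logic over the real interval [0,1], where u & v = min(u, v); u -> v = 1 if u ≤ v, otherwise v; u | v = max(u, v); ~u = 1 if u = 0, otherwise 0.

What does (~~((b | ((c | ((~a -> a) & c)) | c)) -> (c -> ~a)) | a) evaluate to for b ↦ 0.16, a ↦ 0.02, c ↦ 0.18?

~a: Gödel ¬ of 0.02 = 0 (operand ≠ 0)
(~a -> a): 0 ≤ 0.02, so result = 1
((~a -> a) & c) = min(1, 0.18) = 0.18
(c | ((~a -> a) & c)) = max(0.18, 0.18) = 0.18
((c | ((~a -> a) & c)) | c) = max(0.18, 0.18) = 0.18
(b | ((c | ((~a -> a) & c)) | c)) = max(0.16, 0.18) = 0.18
~a: Gödel ¬ of 0.02 = 0 (operand ≠ 0)
(c -> ~a): 0.18 > 0, so result = 0
((b | ((c | ((~a -> a) & c)) | c)) -> (c -> ~a)): 0.18 > 0, so result = 0
~((b | ((c | ((~a -> a) & c)) | c)) -> (c -> ~a)): Gödel ¬ of 0 = 1 (operand is 0)
~~((b | ((c | ((~a -> a) & c)) | c)) -> (c -> ~a)): Gödel ¬ of 1 = 0 (operand ≠ 0)
(~~((b | ((c | ((~a -> a) & c)) | c)) -> (c -> ~a)) | a) = max(0, 0.02) = 0.02

0.02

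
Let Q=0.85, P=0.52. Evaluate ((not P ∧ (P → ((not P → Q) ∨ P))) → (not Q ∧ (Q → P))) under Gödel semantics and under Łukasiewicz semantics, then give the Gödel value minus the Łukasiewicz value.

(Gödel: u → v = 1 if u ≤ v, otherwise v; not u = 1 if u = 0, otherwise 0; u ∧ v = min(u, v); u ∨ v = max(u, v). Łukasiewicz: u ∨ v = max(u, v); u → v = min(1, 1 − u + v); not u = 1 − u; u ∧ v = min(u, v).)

0.33

Gödel evaluation:
  not P: Gödel ¬ of 0.52 = 0 (operand ≠ 0)
  not P: Gödel ¬ of 0.52 = 0 (operand ≠ 0)
  (not P → Q): 0 ≤ 0.85, so result = 1
  ((not P → Q) ∨ P) = max(1, 0.52) = 1
  (P → ((not P → Q) ∨ P)): 0.52 ≤ 1, so result = 1
  (not P ∧ (P → ((not P → Q) ∨ P))) = min(0, 1) = 0
  not Q: Gödel ¬ of 0.85 = 0 (operand ≠ 0)
  (Q → P): 0.85 > 0.52, so result = 0.52
  (not Q ∧ (Q → P)) = min(0, 0.52) = 0
  ((not P ∧ (P → ((not P → Q) ∨ P))) → (not Q ∧ (Q → P))): 0 ≤ 0, so result = 1
  Gödel value = 1
Łukasiewicz evaluation:
  not P: Łukasiewicz ¬ gives 1 − 0.52 = 0.48
  not P: Łukasiewicz ¬ gives 1 − 0.52 = 0.48
  (not P → Q): min(1, 1 − 0.48 + 0.85) = 1
  ((not P → Q) ∨ P) = max(1, 0.52) = 1
  (P → ((not P → Q) ∨ P)): min(1, 1 − 0.52 + 1) = 1
  (not P ∧ (P → ((not P → Q) ∨ P))) = min(0.48, 1) = 0.48
  not Q: Łukasiewicz ¬ gives 1 − 0.85 = 0.15
  (Q → P): min(1, 1 − 0.85 + 0.52) = 0.67
  (not Q ∧ (Q → P)) = min(0.15, 0.67) = 0.15
  ((not P ∧ (P → ((not P → Q) ∨ P))) → (not Q ∧ (Q → P))): min(1, 1 − 0.48 + 0.15) = 0.67
  Łukasiewicz value = 0.67
Difference: 1 − 0.67 = 0.33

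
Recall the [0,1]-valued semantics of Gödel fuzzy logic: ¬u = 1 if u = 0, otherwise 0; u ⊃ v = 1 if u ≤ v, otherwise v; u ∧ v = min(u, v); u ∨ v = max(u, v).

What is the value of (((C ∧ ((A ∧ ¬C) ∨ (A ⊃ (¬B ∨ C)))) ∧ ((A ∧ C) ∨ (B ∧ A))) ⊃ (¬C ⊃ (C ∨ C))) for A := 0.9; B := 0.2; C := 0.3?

¬C: Gödel ¬ of 0.3 = 0 (operand ≠ 0)
(A ∧ ¬C) = min(0.9, 0) = 0
¬B: Gödel ¬ of 0.2 = 0 (operand ≠ 0)
(¬B ∨ C) = max(0, 0.3) = 0.3
(A ⊃ (¬B ∨ C)): 0.9 > 0.3, so result = 0.3
((A ∧ ¬C) ∨ (A ⊃ (¬B ∨ C))) = max(0, 0.3) = 0.3
(C ∧ ((A ∧ ¬C) ∨ (A ⊃ (¬B ∨ C)))) = min(0.3, 0.3) = 0.3
(A ∧ C) = min(0.9, 0.3) = 0.3
(B ∧ A) = min(0.2, 0.9) = 0.2
((A ∧ C) ∨ (B ∧ A)) = max(0.3, 0.2) = 0.3
((C ∧ ((A ∧ ¬C) ∨ (A ⊃ (¬B ∨ C)))) ∧ ((A ∧ C) ∨ (B ∧ A))) = min(0.3, 0.3) = 0.3
¬C: Gödel ¬ of 0.3 = 0 (operand ≠ 0)
(C ∨ C) = max(0.3, 0.3) = 0.3
(¬C ⊃ (C ∨ C)): 0 ≤ 0.3, so result = 1
(((C ∧ ((A ∧ ¬C) ∨ (A ⊃ (¬B ∨ C)))) ∧ ((A ∧ C) ∨ (B ∧ A))) ⊃ (¬C ⊃ (C ∨ C))): 0.3 ≤ 1, so result = 1

1.00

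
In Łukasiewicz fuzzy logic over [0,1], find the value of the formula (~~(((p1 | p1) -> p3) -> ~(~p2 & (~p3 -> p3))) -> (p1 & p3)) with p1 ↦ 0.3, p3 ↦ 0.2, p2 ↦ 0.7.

(p1 | p1) = max(0.3, 0.3) = 0.3
((p1 | p1) -> p3): min(1, 1 − 0.3 + 0.2) = 0.9
~p2: Łukasiewicz ¬ gives 1 − 0.7 = 0.3
~p3: Łukasiewicz ¬ gives 1 − 0.2 = 0.8
(~p3 -> p3): min(1, 1 − 0.8 + 0.2) = 0.4
(~p2 & (~p3 -> p3)) = min(0.3, 0.4) = 0.3
~(~p2 & (~p3 -> p3)): Łukasiewicz ¬ gives 1 − 0.3 = 0.7
(((p1 | p1) -> p3) -> ~(~p2 & (~p3 -> p3))): min(1, 1 − 0.9 + 0.7) = 0.8
~(((p1 | p1) -> p3) -> ~(~p2 & (~p3 -> p3))): Łukasiewicz ¬ gives 1 − 0.8 = 0.2
~~(((p1 | p1) -> p3) -> ~(~p2 & (~p3 -> p3))): Łukasiewicz ¬ gives 1 − 0.2 = 0.8
(p1 & p3) = min(0.3, 0.2) = 0.2
(~~(((p1 | p1) -> p3) -> ~(~p2 & (~p3 -> p3))) -> (p1 & p3)): min(1, 1 − 0.8 + 0.2) = 0.4

0.40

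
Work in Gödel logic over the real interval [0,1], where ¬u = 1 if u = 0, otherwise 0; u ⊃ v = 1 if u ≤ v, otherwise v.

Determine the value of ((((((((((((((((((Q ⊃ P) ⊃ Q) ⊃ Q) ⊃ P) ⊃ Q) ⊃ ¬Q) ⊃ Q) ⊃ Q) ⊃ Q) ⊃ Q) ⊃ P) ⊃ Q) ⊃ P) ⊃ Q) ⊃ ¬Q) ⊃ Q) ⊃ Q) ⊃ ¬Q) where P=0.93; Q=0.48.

(Q ⊃ P): 0.48 ≤ 0.93, so result = 1
((Q ⊃ P) ⊃ Q): 1 > 0.48, so result = 0.48
(((Q ⊃ P) ⊃ Q) ⊃ Q): 0.48 ≤ 0.48, so result = 1
((((Q ⊃ P) ⊃ Q) ⊃ Q) ⊃ P): 1 > 0.93, so result = 0.93
(((((Q ⊃ P) ⊃ Q) ⊃ Q) ⊃ P) ⊃ Q): 0.93 > 0.48, so result = 0.48
¬Q: Gödel ¬ of 0.48 = 0 (operand ≠ 0)
((((((Q ⊃ P) ⊃ Q) ⊃ Q) ⊃ P) ⊃ Q) ⊃ ¬Q): 0.48 > 0, so result = 0
(((((((Q ⊃ P) ⊃ Q) ⊃ Q) ⊃ P) ⊃ Q) ⊃ ¬Q) ⊃ Q): 0 ≤ 0.48, so result = 1
((((((((Q ⊃ P) ⊃ Q) ⊃ Q) ⊃ P) ⊃ Q) ⊃ ¬Q) ⊃ Q) ⊃ Q): 1 > 0.48, so result = 0.48
(((((((((Q ⊃ P) ⊃ Q) ⊃ Q) ⊃ P) ⊃ Q) ⊃ ¬Q) ⊃ Q) ⊃ Q) ⊃ Q): 0.48 ≤ 0.48, so result = 1
((((((((((Q ⊃ P) ⊃ Q) ⊃ Q) ⊃ P) ⊃ Q) ⊃ ¬Q) ⊃ Q) ⊃ Q) ⊃ Q) ⊃ Q): 1 > 0.48, so result = 0.48
(((((((((((Q ⊃ P) ⊃ Q) ⊃ Q) ⊃ P) ⊃ Q) ⊃ ¬Q) ⊃ Q) ⊃ Q) ⊃ Q) ⊃ Q) ⊃ P): 0.48 ≤ 0.93, so result = 1
((((((((((((Q ⊃ P) ⊃ Q) ⊃ Q) ⊃ P) ⊃ Q) ⊃ ¬Q) ⊃ Q) ⊃ Q) ⊃ Q) ⊃ Q) ⊃ P) ⊃ Q): 1 > 0.48, so result = 0.48
(((((((((((((Q ⊃ P) ⊃ Q) ⊃ Q) ⊃ P) ⊃ Q) ⊃ ¬Q) ⊃ Q) ⊃ Q) ⊃ Q) ⊃ Q) ⊃ P) ⊃ Q) ⊃ P): 0.48 ≤ 0.93, so result = 1
((((((((((((((Q ⊃ P) ⊃ Q) ⊃ Q) ⊃ P) ⊃ Q) ⊃ ¬Q) ⊃ Q) ⊃ Q) ⊃ Q) ⊃ Q) ⊃ P) ⊃ Q) ⊃ P) ⊃ Q): 1 > 0.48, so result = 0.48
¬Q: Gödel ¬ of 0.48 = 0 (operand ≠ 0)
(((((((((((((((Q ⊃ P) ⊃ Q) ⊃ Q) ⊃ P) ⊃ Q) ⊃ ¬Q) ⊃ Q) ⊃ Q) ⊃ Q) ⊃ Q) ⊃ P) ⊃ Q) ⊃ P) ⊃ Q) ⊃ ¬Q): 0.48 > 0, so result = 0
((((((((((((((((Q ⊃ P) ⊃ Q) ⊃ Q) ⊃ P) ⊃ Q) ⊃ ¬Q) ⊃ Q) ⊃ Q) ⊃ Q) ⊃ Q) ⊃ P) ⊃ Q) ⊃ P) ⊃ Q) ⊃ ¬Q) ⊃ Q): 0 ≤ 0.48, so result = 1
(((((((((((((((((Q ⊃ P) ⊃ Q) ⊃ Q) ⊃ P) ⊃ Q) ⊃ ¬Q) ⊃ Q) ⊃ Q) ⊃ Q) ⊃ Q) ⊃ P) ⊃ Q) ⊃ P) ⊃ Q) ⊃ ¬Q) ⊃ Q) ⊃ Q): 1 > 0.48, so result = 0.48
¬Q: Gödel ¬ of 0.48 = 0 (operand ≠ 0)
((((((((((((((((((Q ⊃ P) ⊃ Q) ⊃ Q) ⊃ P) ⊃ Q) ⊃ ¬Q) ⊃ Q) ⊃ Q) ⊃ Q) ⊃ Q) ⊃ P) ⊃ Q) ⊃ P) ⊃ Q) ⊃ ¬Q) ⊃ Q) ⊃ Q) ⊃ ¬Q): 0.48 > 0, so result = 0

0.00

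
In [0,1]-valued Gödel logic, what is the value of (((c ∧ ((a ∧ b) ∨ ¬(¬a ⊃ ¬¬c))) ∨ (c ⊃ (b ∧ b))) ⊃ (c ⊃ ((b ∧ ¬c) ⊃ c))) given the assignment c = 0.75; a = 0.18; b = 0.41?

1.00

(a ∧ b) = min(0.18, 0.41) = 0.18
¬a: Gödel ¬ of 0.18 = 0 (operand ≠ 0)
¬c: Gödel ¬ of 0.75 = 0 (operand ≠ 0)
¬¬c: Gödel ¬ of 0 = 1 (operand is 0)
(¬a ⊃ ¬¬c): 0 ≤ 1, so result = 1
¬(¬a ⊃ ¬¬c): Gödel ¬ of 1 = 0 (operand ≠ 0)
((a ∧ b) ∨ ¬(¬a ⊃ ¬¬c)) = max(0.18, 0) = 0.18
(c ∧ ((a ∧ b) ∨ ¬(¬a ⊃ ¬¬c))) = min(0.75, 0.18) = 0.18
(b ∧ b) = min(0.41, 0.41) = 0.41
(c ⊃ (b ∧ b)): 0.75 > 0.41, so result = 0.41
((c ∧ ((a ∧ b) ∨ ¬(¬a ⊃ ¬¬c))) ∨ (c ⊃ (b ∧ b))) = max(0.18, 0.41) = 0.41
¬c: Gödel ¬ of 0.75 = 0 (operand ≠ 0)
(b ∧ ¬c) = min(0.41, 0) = 0
((b ∧ ¬c) ⊃ c): 0 ≤ 0.75, so result = 1
(c ⊃ ((b ∧ ¬c) ⊃ c)): 0.75 ≤ 1, so result = 1
(((c ∧ ((a ∧ b) ∨ ¬(¬a ⊃ ¬¬c))) ∨ (c ⊃ (b ∧ b))) ⊃ (c ⊃ ((b ∧ ¬c) ⊃ c))): 0.41 ≤ 1, so result = 1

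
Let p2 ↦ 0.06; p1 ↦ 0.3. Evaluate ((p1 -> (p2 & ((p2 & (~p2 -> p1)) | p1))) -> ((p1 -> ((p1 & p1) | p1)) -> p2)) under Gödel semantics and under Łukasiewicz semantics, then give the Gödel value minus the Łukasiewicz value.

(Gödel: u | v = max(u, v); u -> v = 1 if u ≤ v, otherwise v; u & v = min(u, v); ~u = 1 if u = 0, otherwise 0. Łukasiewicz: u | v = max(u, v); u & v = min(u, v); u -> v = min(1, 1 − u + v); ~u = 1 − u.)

0.70

Gödel evaluation:
  ~p2: Gödel ¬ of 0.06 = 0 (operand ≠ 0)
  (~p2 -> p1): 0 ≤ 0.3, so result = 1
  (p2 & (~p2 -> p1)) = min(0.06, 1) = 0.06
  ((p2 & (~p2 -> p1)) | p1) = max(0.06, 0.3) = 0.3
  (p2 & ((p2 & (~p2 -> p1)) | p1)) = min(0.06, 0.3) = 0.06
  (p1 -> (p2 & ((p2 & (~p2 -> p1)) | p1))): 0.3 > 0.06, so result = 0.06
  (p1 & p1) = min(0.3, 0.3) = 0.3
  ((p1 & p1) | p1) = max(0.3, 0.3) = 0.3
  (p1 -> ((p1 & p1) | p1)): 0.3 ≤ 0.3, so result = 1
  ((p1 -> ((p1 & p1) | p1)) -> p2): 1 > 0.06, so result = 0.06
  ((p1 -> (p2 & ((p2 & (~p2 -> p1)) | p1))) -> ((p1 -> ((p1 & p1) | p1)) -> p2)): 0.06 ≤ 0.06, so result = 1
  Gödel value = 1
Łukasiewicz evaluation:
  ~p2: Łukasiewicz ¬ gives 1 − 0.06 = 0.94
  (~p2 -> p1): min(1, 1 − 0.94 + 0.3) = 0.36
  (p2 & (~p2 -> p1)) = min(0.06, 0.36) = 0.06
  ((p2 & (~p2 -> p1)) | p1) = max(0.06, 0.3) = 0.3
  (p2 & ((p2 & (~p2 -> p1)) | p1)) = min(0.06, 0.3) = 0.06
  (p1 -> (p2 & ((p2 & (~p2 -> p1)) | p1))): min(1, 1 − 0.3 + 0.06) = 0.76
  (p1 & p1) = min(0.3, 0.3) = 0.3
  ((p1 & p1) | p1) = max(0.3, 0.3) = 0.3
  (p1 -> ((p1 & p1) | p1)): min(1, 1 − 0.3 + 0.3) = 1
  ((p1 -> ((p1 & p1) | p1)) -> p2): min(1, 1 − 1 + 0.06) = 0.06
  ((p1 -> (p2 & ((p2 & (~p2 -> p1)) | p1))) -> ((p1 -> ((p1 & p1) | p1)) -> p2)): min(1, 1 − 0.76 + 0.06) = 0.3
  Łukasiewicz value = 0.3
Difference: 1 − 0.3 = 0.70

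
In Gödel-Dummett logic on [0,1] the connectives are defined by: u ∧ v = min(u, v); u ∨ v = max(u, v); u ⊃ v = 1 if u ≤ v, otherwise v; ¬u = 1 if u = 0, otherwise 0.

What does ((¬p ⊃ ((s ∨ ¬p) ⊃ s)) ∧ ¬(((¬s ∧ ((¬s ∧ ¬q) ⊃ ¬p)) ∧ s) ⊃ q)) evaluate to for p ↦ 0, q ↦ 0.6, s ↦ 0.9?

0.00

¬p: Gödel ¬ of 0 = 1 (operand is 0)
¬p: Gödel ¬ of 0 = 1 (operand is 0)
(s ∨ ¬p) = max(0.9, 1) = 1
((s ∨ ¬p) ⊃ s): 1 > 0.9, so result = 0.9
(¬p ⊃ ((s ∨ ¬p) ⊃ s)): 1 > 0.9, so result = 0.9
¬s: Gödel ¬ of 0.9 = 0 (operand ≠ 0)
¬s: Gödel ¬ of 0.9 = 0 (operand ≠ 0)
¬q: Gödel ¬ of 0.6 = 0 (operand ≠ 0)
(¬s ∧ ¬q) = min(0, 0) = 0
¬p: Gödel ¬ of 0 = 1 (operand is 0)
((¬s ∧ ¬q) ⊃ ¬p): 0 ≤ 1, so result = 1
(¬s ∧ ((¬s ∧ ¬q) ⊃ ¬p)) = min(0, 1) = 0
((¬s ∧ ((¬s ∧ ¬q) ⊃ ¬p)) ∧ s) = min(0, 0.9) = 0
(((¬s ∧ ((¬s ∧ ¬q) ⊃ ¬p)) ∧ s) ⊃ q): 0 ≤ 0.6, so result = 1
¬(((¬s ∧ ((¬s ∧ ¬q) ⊃ ¬p)) ∧ s) ⊃ q): Gödel ¬ of 1 = 0 (operand ≠ 0)
((¬p ⊃ ((s ∨ ¬p) ⊃ s)) ∧ ¬(((¬s ∧ ((¬s ∧ ¬q) ⊃ ¬p)) ∧ s) ⊃ q)) = min(0.9, 0) = 0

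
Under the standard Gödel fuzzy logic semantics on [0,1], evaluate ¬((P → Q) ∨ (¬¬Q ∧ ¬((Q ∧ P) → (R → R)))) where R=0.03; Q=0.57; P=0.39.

0.00

(P → Q): 0.39 ≤ 0.57, so result = 1
¬Q: Gödel ¬ of 0.57 = 0 (operand ≠ 0)
¬¬Q: Gödel ¬ of 0 = 1 (operand is 0)
(Q ∧ P) = min(0.57, 0.39) = 0.39
(R → R): 0.03 ≤ 0.03, so result = 1
((Q ∧ P) → (R → R)): 0.39 ≤ 1, so result = 1
¬((Q ∧ P) → (R → R)): Gödel ¬ of 1 = 0 (operand ≠ 0)
(¬¬Q ∧ ¬((Q ∧ P) → (R → R))) = min(1, 0) = 0
((P → Q) ∨ (¬¬Q ∧ ¬((Q ∧ P) → (R → R)))) = max(1, 0) = 1
¬((P → Q) ∨ (¬¬Q ∧ ¬((Q ∧ P) → (R → R)))): Gödel ¬ of 1 = 0 (operand ≠ 0)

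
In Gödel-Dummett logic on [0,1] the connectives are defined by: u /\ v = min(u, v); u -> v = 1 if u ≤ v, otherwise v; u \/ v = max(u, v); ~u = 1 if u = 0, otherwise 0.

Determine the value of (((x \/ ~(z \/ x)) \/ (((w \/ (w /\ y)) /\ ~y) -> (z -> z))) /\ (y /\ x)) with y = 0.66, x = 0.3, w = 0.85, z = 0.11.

(z \/ x) = max(0.11, 0.3) = 0.3
~(z \/ x): Gödel ¬ of 0.3 = 0 (operand ≠ 0)
(x \/ ~(z \/ x)) = max(0.3, 0) = 0.3
(w /\ y) = min(0.85, 0.66) = 0.66
(w \/ (w /\ y)) = max(0.85, 0.66) = 0.85
~y: Gödel ¬ of 0.66 = 0 (operand ≠ 0)
((w \/ (w /\ y)) /\ ~y) = min(0.85, 0) = 0
(z -> z): 0.11 ≤ 0.11, so result = 1
(((w \/ (w /\ y)) /\ ~y) -> (z -> z)): 0 ≤ 1, so result = 1
((x \/ ~(z \/ x)) \/ (((w \/ (w /\ y)) /\ ~y) -> (z -> z))) = max(0.3, 1) = 1
(y /\ x) = min(0.66, 0.3) = 0.3
(((x \/ ~(z \/ x)) \/ (((w \/ (w /\ y)) /\ ~y) -> (z -> z))) /\ (y /\ x)) = min(1, 0.3) = 0.3

0.30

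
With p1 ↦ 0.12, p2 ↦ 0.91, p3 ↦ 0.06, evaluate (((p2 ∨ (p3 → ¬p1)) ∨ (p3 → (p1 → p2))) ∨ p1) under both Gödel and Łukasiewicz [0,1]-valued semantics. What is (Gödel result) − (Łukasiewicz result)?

0.00

Gödel evaluation:
  ¬p1: Gödel ¬ of 0.12 = 0 (operand ≠ 0)
  (p3 → ¬p1): 0.06 > 0, so result = 0
  (p2 ∨ (p3 → ¬p1)) = max(0.91, 0) = 0.91
  (p1 → p2): 0.12 ≤ 0.91, so result = 1
  (p3 → (p1 → p2)): 0.06 ≤ 1, so result = 1
  ((p2 ∨ (p3 → ¬p1)) ∨ (p3 → (p1 → p2))) = max(0.91, 1) = 1
  (((p2 ∨ (p3 → ¬p1)) ∨ (p3 → (p1 → p2))) ∨ p1) = max(1, 0.12) = 1
  Gödel value = 1
Łukasiewicz evaluation:
  ¬p1: Łukasiewicz ¬ gives 1 − 0.12 = 0.88
  (p3 → ¬p1): min(1, 1 − 0.06 + 0.88) = 1
  (p2 ∨ (p3 → ¬p1)) = max(0.91, 1) = 1
  (p1 → p2): min(1, 1 − 0.12 + 0.91) = 1
  (p3 → (p1 → p2)): min(1, 1 − 0.06 + 1) = 1
  ((p2 ∨ (p3 → ¬p1)) ∨ (p3 → (p1 → p2))) = max(1, 1) = 1
  (((p2 ∨ (p3 → ¬p1)) ∨ (p3 → (p1 → p2))) ∨ p1) = max(1, 0.12) = 1
  Łukasiewicz value = 1
Difference: 1 − 1 = 0.00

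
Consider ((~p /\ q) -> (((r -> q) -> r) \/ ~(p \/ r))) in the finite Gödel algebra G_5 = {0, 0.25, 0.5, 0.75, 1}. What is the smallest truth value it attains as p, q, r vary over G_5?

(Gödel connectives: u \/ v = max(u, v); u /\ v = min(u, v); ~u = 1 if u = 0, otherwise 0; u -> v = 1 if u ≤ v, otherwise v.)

The minimum is attained at p = 0, q = 0.5, r = 0.25:
  ~p: Gödel ¬ of 0 = 1 (operand is 0)
  (~p /\ q) = min(1, 0.5) = 0.5
  (r -> q): 0.25 ≤ 0.5, so result = 1
  ((r -> q) -> r): 1 > 0.25, so result = 0.25
  (p \/ r) = max(0, 0.25) = 0.25
  ~(p \/ r): Gödel ¬ of 0.25 = 0 (operand ≠ 0)
  (((r -> q) -> r) \/ ~(p \/ r)) = max(0.25, 0) = 0.25
  ((~p /\ q) -> (((r -> q) -> r) \/ ~(p \/ r))): 0.5 > 0.25, so result = 0.25
Checking all 125 assignments confirms none give a value below 0.25.

0.25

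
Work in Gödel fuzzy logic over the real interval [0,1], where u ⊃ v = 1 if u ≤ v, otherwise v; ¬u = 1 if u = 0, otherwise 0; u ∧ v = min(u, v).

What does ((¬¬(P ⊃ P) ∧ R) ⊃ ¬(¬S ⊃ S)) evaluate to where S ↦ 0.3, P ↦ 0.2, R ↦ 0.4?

(P ⊃ P): 0.2 ≤ 0.2, so result = 1
¬(P ⊃ P): Gödel ¬ of 1 = 0 (operand ≠ 0)
¬¬(P ⊃ P): Gödel ¬ of 0 = 1 (operand is 0)
(¬¬(P ⊃ P) ∧ R) = min(1, 0.4) = 0.4
¬S: Gödel ¬ of 0.3 = 0 (operand ≠ 0)
(¬S ⊃ S): 0 ≤ 0.3, so result = 1
¬(¬S ⊃ S): Gödel ¬ of 1 = 0 (operand ≠ 0)
((¬¬(P ⊃ P) ∧ R) ⊃ ¬(¬S ⊃ S)): 0.4 > 0, so result = 0

0.00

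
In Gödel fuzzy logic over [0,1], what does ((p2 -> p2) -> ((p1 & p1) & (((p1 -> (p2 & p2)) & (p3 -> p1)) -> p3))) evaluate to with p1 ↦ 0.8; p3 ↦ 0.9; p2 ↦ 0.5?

0.80

(p2 -> p2): 0.5 ≤ 0.5, so result = 1
(p1 & p1) = min(0.8, 0.8) = 0.8
(p2 & p2) = min(0.5, 0.5) = 0.5
(p1 -> (p2 & p2)): 0.8 > 0.5, so result = 0.5
(p3 -> p1): 0.9 > 0.8, so result = 0.8
((p1 -> (p2 & p2)) & (p3 -> p1)) = min(0.5, 0.8) = 0.5
(((p1 -> (p2 & p2)) & (p3 -> p1)) -> p3): 0.5 ≤ 0.9, so result = 1
((p1 & p1) & (((p1 -> (p2 & p2)) & (p3 -> p1)) -> p3)) = min(0.8, 1) = 0.8
((p2 -> p2) -> ((p1 & p1) & (((p1 -> (p2 & p2)) & (p3 -> p1)) -> p3))): 1 > 0.8, so result = 0.8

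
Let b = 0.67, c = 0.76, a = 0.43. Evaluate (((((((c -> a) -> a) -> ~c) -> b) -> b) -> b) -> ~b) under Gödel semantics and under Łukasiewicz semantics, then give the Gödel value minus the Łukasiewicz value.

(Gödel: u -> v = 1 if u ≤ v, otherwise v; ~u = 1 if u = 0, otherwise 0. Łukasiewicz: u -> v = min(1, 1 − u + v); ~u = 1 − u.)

-0.33

Gödel evaluation:
  (c -> a): 0.76 > 0.43, so result = 0.43
  ((c -> a) -> a): 0.43 ≤ 0.43, so result = 1
  ~c: Gödel ¬ of 0.76 = 0 (operand ≠ 0)
  (((c -> a) -> a) -> ~c): 1 > 0, so result = 0
  ((((c -> a) -> a) -> ~c) -> b): 0 ≤ 0.67, so result = 1
  (((((c -> a) -> a) -> ~c) -> b) -> b): 1 > 0.67, so result = 0.67
  ((((((c -> a) -> a) -> ~c) -> b) -> b) -> b): 0.67 ≤ 0.67, so result = 1
  ~b: Gödel ¬ of 0.67 = 0 (operand ≠ 0)
  (((((((c -> a) -> a) -> ~c) -> b) -> b) -> b) -> ~b): 1 > 0, so result = 0
  Gödel value = 0
Łukasiewicz evaluation:
  (c -> a): min(1, 1 − 0.76 + 0.43) = 0.67
  ((c -> a) -> a): min(1, 1 − 0.67 + 0.43) = 0.76
  ~c: Łukasiewicz ¬ gives 1 − 0.76 = 0.24
  (((c -> a) -> a) -> ~c): min(1, 1 − 0.76 + 0.24) = 0.48
  ((((c -> a) -> a) -> ~c) -> b): min(1, 1 − 0.48 + 0.67) = 1
  (((((c -> a) -> a) -> ~c) -> b) -> b): min(1, 1 − 1 + 0.67) = 0.67
  ((((((c -> a) -> a) -> ~c) -> b) -> b) -> b): min(1, 1 − 0.67 + 0.67) = 1
  ~b: Łukasiewicz ¬ gives 1 − 0.67 = 0.33
  (((((((c -> a) -> a) -> ~c) -> b) -> b) -> b) -> ~b): min(1, 1 − 1 + 0.33) = 0.33
  Łukasiewicz value = 0.33
Difference: 0 − 0.33 = -0.33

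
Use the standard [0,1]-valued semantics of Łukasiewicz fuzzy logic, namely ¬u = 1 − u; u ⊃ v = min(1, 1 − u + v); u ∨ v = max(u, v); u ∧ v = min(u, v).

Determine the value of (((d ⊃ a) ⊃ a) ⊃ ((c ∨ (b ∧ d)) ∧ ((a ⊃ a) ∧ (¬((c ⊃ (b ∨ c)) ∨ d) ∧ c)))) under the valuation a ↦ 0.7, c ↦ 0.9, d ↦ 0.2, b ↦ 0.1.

0.30

(d ⊃ a): min(1, 1 − 0.2 + 0.7) = 1
((d ⊃ a) ⊃ a): min(1, 1 − 1 + 0.7) = 0.7
(b ∧ d) = min(0.1, 0.2) = 0.1
(c ∨ (b ∧ d)) = max(0.9, 0.1) = 0.9
(a ⊃ a): min(1, 1 − 0.7 + 0.7) = 1
(b ∨ c) = max(0.1, 0.9) = 0.9
(c ⊃ (b ∨ c)): min(1, 1 − 0.9 + 0.9) = 1
((c ⊃ (b ∨ c)) ∨ d) = max(1, 0.2) = 1
¬((c ⊃ (b ∨ c)) ∨ d): Łukasiewicz ¬ gives 1 − 1 = 0
(¬((c ⊃ (b ∨ c)) ∨ d) ∧ c) = min(0, 0.9) = 0
((a ⊃ a) ∧ (¬((c ⊃ (b ∨ c)) ∨ d) ∧ c)) = min(1, 0) = 0
((c ∨ (b ∧ d)) ∧ ((a ⊃ a) ∧ (¬((c ⊃ (b ∨ c)) ∨ d) ∧ c))) = min(0.9, 0) = 0
(((d ⊃ a) ⊃ a) ⊃ ((c ∨ (b ∧ d)) ∧ ((a ⊃ a) ∧ (¬((c ⊃ (b ∨ c)) ∨ d) ∧ c)))): min(1, 1 − 0.7 + 0) = 0.3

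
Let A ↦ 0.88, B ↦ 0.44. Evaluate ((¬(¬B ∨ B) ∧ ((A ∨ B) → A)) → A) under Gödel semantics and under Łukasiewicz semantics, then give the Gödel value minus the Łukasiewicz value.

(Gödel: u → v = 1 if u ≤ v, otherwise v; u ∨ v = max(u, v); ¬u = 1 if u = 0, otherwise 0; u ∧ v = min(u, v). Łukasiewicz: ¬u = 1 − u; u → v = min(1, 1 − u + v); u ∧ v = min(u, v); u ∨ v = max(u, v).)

0.00

Gödel evaluation:
  ¬B: Gödel ¬ of 0.44 = 0 (operand ≠ 0)
  (¬B ∨ B) = max(0, 0.44) = 0.44
  ¬(¬B ∨ B): Gödel ¬ of 0.44 = 0 (operand ≠ 0)
  (A ∨ B) = max(0.88, 0.44) = 0.88
  ((A ∨ B) → A): 0.88 ≤ 0.88, so result = 1
  (¬(¬B ∨ B) ∧ ((A ∨ B) → A)) = min(0, 1) = 0
  ((¬(¬B ∨ B) ∧ ((A ∨ B) → A)) → A): 0 ≤ 0.88, so result = 1
  Gödel value = 1
Łukasiewicz evaluation:
  ¬B: Łukasiewicz ¬ gives 1 − 0.44 = 0.56
  (¬B ∨ B) = max(0.56, 0.44) = 0.56
  ¬(¬B ∨ B): Łukasiewicz ¬ gives 1 − 0.56 = 0.44
  (A ∨ B) = max(0.88, 0.44) = 0.88
  ((A ∨ B) → A): min(1, 1 − 0.88 + 0.88) = 1
  (¬(¬B ∨ B) ∧ ((A ∨ B) → A)) = min(0.44, 1) = 0.44
  ((¬(¬B ∨ B) ∧ ((A ∨ B) → A)) → A): min(1, 1 − 0.44 + 0.88) = 1
  Łukasiewicz value = 1
Difference: 1 − 1 = 0.00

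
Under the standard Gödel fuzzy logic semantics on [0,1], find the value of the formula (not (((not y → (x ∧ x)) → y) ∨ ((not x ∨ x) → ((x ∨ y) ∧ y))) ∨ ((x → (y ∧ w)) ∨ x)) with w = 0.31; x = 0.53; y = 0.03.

0.53

not y: Gödel ¬ of 0.03 = 0 (operand ≠ 0)
(x ∧ x) = min(0.53, 0.53) = 0.53
(not y → (x ∧ x)): 0 ≤ 0.53, so result = 1
((not y → (x ∧ x)) → y): 1 > 0.03, so result = 0.03
not x: Gödel ¬ of 0.53 = 0 (operand ≠ 0)
(not x ∨ x) = max(0, 0.53) = 0.53
(x ∨ y) = max(0.53, 0.03) = 0.53
((x ∨ y) ∧ y) = min(0.53, 0.03) = 0.03
((not x ∨ x) → ((x ∨ y) ∧ y)): 0.53 > 0.03, so result = 0.03
(((not y → (x ∧ x)) → y) ∨ ((not x ∨ x) → ((x ∨ y) ∧ y))) = max(0.03, 0.03) = 0.03
not (((not y → (x ∧ x)) → y) ∨ ((not x ∨ x) → ((x ∨ y) ∧ y))): Gödel ¬ of 0.03 = 0 (operand ≠ 0)
(y ∧ w) = min(0.03, 0.31) = 0.03
(x → (y ∧ w)): 0.53 > 0.03, so result = 0.03
((x → (y ∧ w)) ∨ x) = max(0.03, 0.53) = 0.53
(not (((not y → (x ∧ x)) → y) ∨ ((not x ∨ x) → ((x ∨ y) ∧ y))) ∨ ((x → (y ∧ w)) ∨ x)) = max(0, 0.53) = 0.53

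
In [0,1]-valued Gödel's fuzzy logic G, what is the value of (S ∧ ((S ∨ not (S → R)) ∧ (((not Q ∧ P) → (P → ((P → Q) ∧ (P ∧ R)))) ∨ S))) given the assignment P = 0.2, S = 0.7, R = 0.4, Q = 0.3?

0.70

(S → R): 0.7 > 0.4, so result = 0.4
not (S → R): Gödel ¬ of 0.4 = 0 (operand ≠ 0)
(S ∨ not (S → R)) = max(0.7, 0) = 0.7
not Q: Gödel ¬ of 0.3 = 0 (operand ≠ 0)
(not Q ∧ P) = min(0, 0.2) = 0
(P → Q): 0.2 ≤ 0.3, so result = 1
(P ∧ R) = min(0.2, 0.4) = 0.2
((P → Q) ∧ (P ∧ R)) = min(1, 0.2) = 0.2
(P → ((P → Q) ∧ (P ∧ R))): 0.2 ≤ 0.2, so result = 1
((not Q ∧ P) → (P → ((P → Q) ∧ (P ∧ R)))): 0 ≤ 1, so result = 1
(((not Q ∧ P) → (P → ((P → Q) ∧ (P ∧ R)))) ∨ S) = max(1, 0.7) = 1
((S ∨ not (S → R)) ∧ (((not Q ∧ P) → (P → ((P → Q) ∧ (P ∧ R)))) ∨ S)) = min(0.7, 1) = 0.7
(S ∧ ((S ∨ not (S → R)) ∧ (((not Q ∧ P) → (P → ((P → Q) ∧ (P ∧ R)))) ∨ S))) = min(0.7, 0.7) = 0.7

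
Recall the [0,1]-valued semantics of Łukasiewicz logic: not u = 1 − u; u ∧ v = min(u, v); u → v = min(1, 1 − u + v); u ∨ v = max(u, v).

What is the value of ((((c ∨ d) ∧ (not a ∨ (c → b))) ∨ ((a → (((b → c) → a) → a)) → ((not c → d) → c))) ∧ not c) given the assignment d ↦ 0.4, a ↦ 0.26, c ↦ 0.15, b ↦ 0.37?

0.60

(c ∨ d) = max(0.15, 0.4) = 0.4
not a: Łukasiewicz ¬ gives 1 − 0.26 = 0.74
(c → b): min(1, 1 − 0.15 + 0.37) = 1
(not a ∨ (c → b)) = max(0.74, 1) = 1
((c ∨ d) ∧ (not a ∨ (c → b))) = min(0.4, 1) = 0.4
(b → c): min(1, 1 − 0.37 + 0.15) = 0.78
((b → c) → a): min(1, 1 − 0.78 + 0.26) = 0.48
(((b → c) → a) → a): min(1, 1 − 0.48 + 0.26) = 0.78
(a → (((b → c) → a) → a)): min(1, 1 − 0.26 + 0.78) = 1
not c: Łukasiewicz ¬ gives 1 − 0.15 = 0.85
(not c → d): min(1, 1 − 0.85 + 0.4) = 0.55
((not c → d) → c): min(1, 1 − 0.55 + 0.15) = 0.6
((a → (((b → c) → a) → a)) → ((not c → d) → c)): min(1, 1 − 1 + 0.6) = 0.6
(((c ∨ d) ∧ (not a ∨ (c → b))) ∨ ((a → (((b → c) → a) → a)) → ((not c → d) → c))) = max(0.4, 0.6) = 0.6
not c: Łukasiewicz ¬ gives 1 − 0.15 = 0.85
((((c ∨ d) ∧ (not a ∨ (c → b))) ∨ ((a → (((b → c) → a) → a)) → ((not c → d) → c))) ∧ not c) = min(0.6, 0.85) = 0.6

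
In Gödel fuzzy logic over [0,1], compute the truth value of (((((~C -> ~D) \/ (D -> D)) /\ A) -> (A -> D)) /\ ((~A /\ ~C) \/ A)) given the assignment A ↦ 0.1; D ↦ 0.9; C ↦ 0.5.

0.10

~C: Gödel ¬ of 0.5 = 0 (operand ≠ 0)
~D: Gödel ¬ of 0.9 = 0 (operand ≠ 0)
(~C -> ~D): 0 ≤ 0, so result = 1
(D -> D): 0.9 ≤ 0.9, so result = 1
((~C -> ~D) \/ (D -> D)) = max(1, 1) = 1
(((~C -> ~D) \/ (D -> D)) /\ A) = min(1, 0.1) = 0.1
(A -> D): 0.1 ≤ 0.9, so result = 1
((((~C -> ~D) \/ (D -> D)) /\ A) -> (A -> D)): 0.1 ≤ 1, so result = 1
~A: Gödel ¬ of 0.1 = 0 (operand ≠ 0)
~C: Gödel ¬ of 0.5 = 0 (operand ≠ 0)
(~A /\ ~C) = min(0, 0) = 0
((~A /\ ~C) \/ A) = max(0, 0.1) = 0.1
(((((~C -> ~D) \/ (D -> D)) /\ A) -> (A -> D)) /\ ((~A /\ ~C) \/ A)) = min(1, 0.1) = 0.1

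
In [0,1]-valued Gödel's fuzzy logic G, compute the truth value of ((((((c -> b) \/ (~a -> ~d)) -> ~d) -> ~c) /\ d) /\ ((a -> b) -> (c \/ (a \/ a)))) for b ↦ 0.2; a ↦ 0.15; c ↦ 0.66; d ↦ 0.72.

(c -> b): 0.66 > 0.2, so result = 0.2
~a: Gödel ¬ of 0.15 = 0 (operand ≠ 0)
~d: Gödel ¬ of 0.72 = 0 (operand ≠ 0)
(~a -> ~d): 0 ≤ 0, so result = 1
((c -> b) \/ (~a -> ~d)) = max(0.2, 1) = 1
~d: Gödel ¬ of 0.72 = 0 (operand ≠ 0)
(((c -> b) \/ (~a -> ~d)) -> ~d): 1 > 0, so result = 0
~c: Gödel ¬ of 0.66 = 0 (operand ≠ 0)
((((c -> b) \/ (~a -> ~d)) -> ~d) -> ~c): 0 ≤ 0, so result = 1
(((((c -> b) \/ (~a -> ~d)) -> ~d) -> ~c) /\ d) = min(1, 0.72) = 0.72
(a -> b): 0.15 ≤ 0.2, so result = 1
(a \/ a) = max(0.15, 0.15) = 0.15
(c \/ (a \/ a)) = max(0.66, 0.15) = 0.66
((a -> b) -> (c \/ (a \/ a))): 1 > 0.66, so result = 0.66
((((((c -> b) \/ (~a -> ~d)) -> ~d) -> ~c) /\ d) /\ ((a -> b) -> (c \/ (a \/ a)))) = min(0.72, 0.66) = 0.66

0.66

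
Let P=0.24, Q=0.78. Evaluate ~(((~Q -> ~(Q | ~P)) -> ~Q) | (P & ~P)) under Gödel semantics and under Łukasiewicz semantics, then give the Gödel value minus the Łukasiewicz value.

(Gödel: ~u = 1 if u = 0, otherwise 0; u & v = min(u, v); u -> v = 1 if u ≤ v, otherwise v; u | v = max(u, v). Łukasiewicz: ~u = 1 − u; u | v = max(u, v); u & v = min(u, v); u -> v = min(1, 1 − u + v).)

0.24

Gödel evaluation:
  ~Q: Gödel ¬ of 0.78 = 0 (operand ≠ 0)
  ~P: Gödel ¬ of 0.24 = 0 (operand ≠ 0)
  (Q | ~P) = max(0.78, 0) = 0.78
  ~(Q | ~P): Gödel ¬ of 0.78 = 0 (operand ≠ 0)
  (~Q -> ~(Q | ~P)): 0 ≤ 0, so result = 1
  ~Q: Gödel ¬ of 0.78 = 0 (operand ≠ 0)
  ((~Q -> ~(Q | ~P)) -> ~Q): 1 > 0, so result = 0
  ~P: Gödel ¬ of 0.24 = 0 (operand ≠ 0)
  (P & ~P) = min(0.24, 0) = 0
  (((~Q -> ~(Q | ~P)) -> ~Q) | (P & ~P)) = max(0, 0) = 0
  ~(((~Q -> ~(Q | ~P)) -> ~Q) | (P & ~P)): Gödel ¬ of 0 = 1 (operand is 0)
  Gödel value = 1
Łukasiewicz evaluation:
  ~Q: Łukasiewicz ¬ gives 1 − 0.78 = 0.22
  ~P: Łukasiewicz ¬ gives 1 − 0.24 = 0.76
  (Q | ~P) = max(0.78, 0.76) = 0.78
  ~(Q | ~P): Łukasiewicz ¬ gives 1 − 0.78 = 0.22
  (~Q -> ~(Q | ~P)): min(1, 1 − 0.22 + 0.22) = 1
  ~Q: Łukasiewicz ¬ gives 1 − 0.78 = 0.22
  ((~Q -> ~(Q | ~P)) -> ~Q): min(1, 1 − 1 + 0.22) = 0.22
  ~P: Łukasiewicz ¬ gives 1 − 0.24 = 0.76
  (P & ~P) = min(0.24, 0.76) = 0.24
  (((~Q -> ~(Q | ~P)) -> ~Q) | (P & ~P)) = max(0.22, 0.24) = 0.24
  ~(((~Q -> ~(Q | ~P)) -> ~Q) | (P & ~P)): Łukasiewicz ¬ gives 1 − 0.24 = 0.76
  Łukasiewicz value = 0.76
Difference: 1 − 0.76 = 0.24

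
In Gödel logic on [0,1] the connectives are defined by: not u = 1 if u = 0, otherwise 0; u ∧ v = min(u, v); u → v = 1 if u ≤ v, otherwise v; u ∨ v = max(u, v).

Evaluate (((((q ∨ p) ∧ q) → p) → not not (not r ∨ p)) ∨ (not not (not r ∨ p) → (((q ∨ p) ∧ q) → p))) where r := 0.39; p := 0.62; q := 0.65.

(q ∨ p) = max(0.65, 0.62) = 0.65
((q ∨ p) ∧ q) = min(0.65, 0.65) = 0.65
(((q ∨ p) ∧ q) → p): 0.65 > 0.62, so result = 0.62
not r: Gödel ¬ of 0.39 = 0 (operand ≠ 0)
(not r ∨ p) = max(0, 0.62) = 0.62
not (not r ∨ p): Gödel ¬ of 0.62 = 0 (operand ≠ 0)
not not (not r ∨ p): Gödel ¬ of 0 = 1 (operand is 0)
((((q ∨ p) ∧ q) → p) → not not (not r ∨ p)): 0.62 ≤ 1, so result = 1
not r: Gödel ¬ of 0.39 = 0 (operand ≠ 0)
(not r ∨ p) = max(0, 0.62) = 0.62
not (not r ∨ p): Gödel ¬ of 0.62 = 0 (operand ≠ 0)
not not (not r ∨ p): Gödel ¬ of 0 = 1 (operand is 0)
(q ∨ p) = max(0.65, 0.62) = 0.65
((q ∨ p) ∧ q) = min(0.65, 0.65) = 0.65
(((q ∨ p) ∧ q) → p): 0.65 > 0.62, so result = 0.62
(not not (not r ∨ p) → (((q ∨ p) ∧ q) → p)): 1 > 0.62, so result = 0.62
(((((q ∨ p) ∧ q) → p) → not not (not r ∨ p)) ∨ (not not (not r ∨ p) → (((q ∨ p) ∧ q) → p))) = max(1, 0.62) = 1

1.00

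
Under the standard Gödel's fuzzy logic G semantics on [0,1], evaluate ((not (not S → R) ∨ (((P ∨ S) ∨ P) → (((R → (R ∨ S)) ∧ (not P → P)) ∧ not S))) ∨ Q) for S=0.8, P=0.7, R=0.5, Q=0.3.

0.30

not S: Gödel ¬ of 0.8 = 0 (operand ≠ 0)
(not S → R): 0 ≤ 0.5, so result = 1
not (not S → R): Gödel ¬ of 1 = 0 (operand ≠ 0)
(P ∨ S) = max(0.7, 0.8) = 0.8
((P ∨ S) ∨ P) = max(0.8, 0.7) = 0.8
(R ∨ S) = max(0.5, 0.8) = 0.8
(R → (R ∨ S)): 0.5 ≤ 0.8, so result = 1
not P: Gödel ¬ of 0.7 = 0 (operand ≠ 0)
(not P → P): 0 ≤ 0.7, so result = 1
((R → (R ∨ S)) ∧ (not P → P)) = min(1, 1) = 1
not S: Gödel ¬ of 0.8 = 0 (operand ≠ 0)
(((R → (R ∨ S)) ∧ (not P → P)) ∧ not S) = min(1, 0) = 0
(((P ∨ S) ∨ P) → (((R → (R ∨ S)) ∧ (not P → P)) ∧ not S)): 0.8 > 0, so result = 0
(not (not S → R) ∨ (((P ∨ S) ∨ P) → (((R → (R ∨ S)) ∧ (not P → P)) ∧ not S))) = max(0, 0) = 0
((not (not S → R) ∨ (((P ∨ S) ∨ P) → (((R → (R ∨ S)) ∧ (not P → P)) ∧ not S))) ∨ Q) = max(0, 0.3) = 0.3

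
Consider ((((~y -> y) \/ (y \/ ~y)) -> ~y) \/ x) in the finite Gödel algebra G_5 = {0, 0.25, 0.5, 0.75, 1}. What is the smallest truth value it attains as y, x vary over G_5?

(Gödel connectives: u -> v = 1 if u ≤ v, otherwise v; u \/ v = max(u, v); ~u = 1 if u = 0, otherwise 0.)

0.00

The minimum is attained at y = 0.25, x = 0:
  ~y: Gödel ¬ of 0.25 = 0 (operand ≠ 0)
  (~y -> y): 0 ≤ 0.25, so result = 1
  ~y: Gödel ¬ of 0.25 = 0 (operand ≠ 0)
  (y \/ ~y) = max(0.25, 0) = 0.25
  ((~y -> y) \/ (y \/ ~y)) = max(1, 0.25) = 1
  ~y: Gödel ¬ of 0.25 = 0 (operand ≠ 0)
  (((~y -> y) \/ (y \/ ~y)) -> ~y): 1 > 0, so result = 0
  ((((~y -> y) \/ (y \/ ~y)) -> ~y) \/ x) = max(0, 0) = 0
Checking all 25 assignments confirms none give a value below 0.00.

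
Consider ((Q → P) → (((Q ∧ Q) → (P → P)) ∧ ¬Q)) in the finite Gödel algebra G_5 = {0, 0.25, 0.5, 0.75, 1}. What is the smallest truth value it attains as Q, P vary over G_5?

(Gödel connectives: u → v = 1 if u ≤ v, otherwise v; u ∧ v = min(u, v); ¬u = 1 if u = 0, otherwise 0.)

The minimum is attained at Q = 0.25, P = 0.25:
  (Q → P): 0.25 ≤ 0.25, so result = 1
  (Q ∧ Q) = min(0.25, 0.25) = 0.25
  (P → P): 0.25 ≤ 0.25, so result = 1
  ((Q ∧ Q) → (P → P)): 0.25 ≤ 1, so result = 1
  ¬Q: Gödel ¬ of 0.25 = 0 (operand ≠ 0)
  (((Q ∧ Q) → (P → P)) ∧ ¬Q) = min(1, 0) = 0
  ((Q → P) → (((Q ∧ Q) → (P → P)) ∧ ¬Q)): 1 > 0, so result = 0
Checking all 25 assignments confirms none give a value below 0.00.

0.00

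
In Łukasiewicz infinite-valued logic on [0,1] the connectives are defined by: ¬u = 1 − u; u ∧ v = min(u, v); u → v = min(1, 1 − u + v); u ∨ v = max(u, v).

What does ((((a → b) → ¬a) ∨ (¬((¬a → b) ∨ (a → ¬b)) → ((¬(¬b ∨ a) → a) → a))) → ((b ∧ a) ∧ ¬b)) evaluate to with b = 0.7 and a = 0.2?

(a → b): min(1, 1 − 0.2 + 0.7) = 1
¬a: Łukasiewicz ¬ gives 1 − 0.2 = 0.8
((a → b) → ¬a): min(1, 1 − 1 + 0.8) = 0.8
¬a: Łukasiewicz ¬ gives 1 − 0.2 = 0.8
(¬a → b): min(1, 1 − 0.8 + 0.7) = 0.9
¬b: Łukasiewicz ¬ gives 1 − 0.7 = 0.3
(a → ¬b): min(1, 1 − 0.2 + 0.3) = 1
((¬a → b) ∨ (a → ¬b)) = max(0.9, 1) = 1
¬((¬a → b) ∨ (a → ¬b)): Łukasiewicz ¬ gives 1 − 1 = 0
¬b: Łukasiewicz ¬ gives 1 − 0.7 = 0.3
(¬b ∨ a) = max(0.3, 0.2) = 0.3
¬(¬b ∨ a): Łukasiewicz ¬ gives 1 − 0.3 = 0.7
(¬(¬b ∨ a) → a): min(1, 1 − 0.7 + 0.2) = 0.5
((¬(¬b ∨ a) → a) → a): min(1, 1 − 0.5 + 0.2) = 0.7
(¬((¬a → b) ∨ (a → ¬b)) → ((¬(¬b ∨ a) → a) → a)): min(1, 1 − 0 + 0.7) = 1
(((a → b) → ¬a) ∨ (¬((¬a → b) ∨ (a → ¬b)) → ((¬(¬b ∨ a) → a) → a))) = max(0.8, 1) = 1
(b ∧ a) = min(0.7, 0.2) = 0.2
¬b: Łukasiewicz ¬ gives 1 − 0.7 = 0.3
((b ∧ a) ∧ ¬b) = min(0.2, 0.3) = 0.2
((((a → b) → ¬a) ∨ (¬((¬a → b) ∨ (a → ¬b)) → ((¬(¬b ∨ a) → a) → a))) → ((b ∧ a) ∧ ¬b)): min(1, 1 − 1 + 0.2) = 0.2

0.20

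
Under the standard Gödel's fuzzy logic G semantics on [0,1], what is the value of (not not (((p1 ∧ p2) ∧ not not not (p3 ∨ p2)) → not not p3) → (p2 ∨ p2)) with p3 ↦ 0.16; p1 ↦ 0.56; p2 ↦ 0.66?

(p1 ∧ p2) = min(0.56, 0.66) = 0.56
(p3 ∨ p2) = max(0.16, 0.66) = 0.66
not (p3 ∨ p2): Gödel ¬ of 0.66 = 0 (operand ≠ 0)
not not (p3 ∨ p2): Gödel ¬ of 0 = 1 (operand is 0)
not not not (p3 ∨ p2): Gödel ¬ of 1 = 0 (operand ≠ 0)
((p1 ∧ p2) ∧ not not not (p3 ∨ p2)) = min(0.56, 0) = 0
not p3: Gödel ¬ of 0.16 = 0 (operand ≠ 0)
not not p3: Gödel ¬ of 0 = 1 (operand is 0)
(((p1 ∧ p2) ∧ not not not (p3 ∨ p2)) → not not p3): 0 ≤ 1, so result = 1
not (((p1 ∧ p2) ∧ not not not (p3 ∨ p2)) → not not p3): Gödel ¬ of 1 = 0 (operand ≠ 0)
not not (((p1 ∧ p2) ∧ not not not (p3 ∨ p2)) → not not p3): Gödel ¬ of 0 = 1 (operand is 0)
(p2 ∨ p2) = max(0.66, 0.66) = 0.66
(not not (((p1 ∧ p2) ∧ not not not (p3 ∨ p2)) → not not p3) → (p2 ∨ p2)): 1 > 0.66, so result = 0.66

0.66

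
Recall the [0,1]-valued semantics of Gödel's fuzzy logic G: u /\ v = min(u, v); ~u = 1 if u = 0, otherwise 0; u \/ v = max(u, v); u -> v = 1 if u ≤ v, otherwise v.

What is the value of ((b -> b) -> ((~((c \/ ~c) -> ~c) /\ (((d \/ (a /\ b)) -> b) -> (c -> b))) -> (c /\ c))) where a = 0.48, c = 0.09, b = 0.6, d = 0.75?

0.09

(b -> b): 0.6 ≤ 0.6, so result = 1
~c: Gödel ¬ of 0.09 = 0 (operand ≠ 0)
(c \/ ~c) = max(0.09, 0) = 0.09
~c: Gödel ¬ of 0.09 = 0 (operand ≠ 0)
((c \/ ~c) -> ~c): 0.09 > 0, so result = 0
~((c \/ ~c) -> ~c): Gödel ¬ of 0 = 1 (operand is 0)
(a /\ b) = min(0.48, 0.6) = 0.48
(d \/ (a /\ b)) = max(0.75, 0.48) = 0.75
((d \/ (a /\ b)) -> b): 0.75 > 0.6, so result = 0.6
(c -> b): 0.09 ≤ 0.6, so result = 1
(((d \/ (a /\ b)) -> b) -> (c -> b)): 0.6 ≤ 1, so result = 1
(~((c \/ ~c) -> ~c) /\ (((d \/ (a /\ b)) -> b) -> (c -> b))) = min(1, 1) = 1
(c /\ c) = min(0.09, 0.09) = 0.09
((~((c \/ ~c) -> ~c) /\ (((d \/ (a /\ b)) -> b) -> (c -> b))) -> (c /\ c)): 1 > 0.09, so result = 0.09
((b -> b) -> ((~((c \/ ~c) -> ~c) /\ (((d \/ (a /\ b)) -> b) -> (c -> b))) -> (c /\ c))): 1 > 0.09, so result = 0.09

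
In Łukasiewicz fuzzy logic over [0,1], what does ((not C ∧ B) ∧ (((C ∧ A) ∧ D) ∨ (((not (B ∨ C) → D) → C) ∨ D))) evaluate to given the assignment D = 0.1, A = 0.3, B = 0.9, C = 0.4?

not C: Łukasiewicz ¬ gives 1 − 0.4 = 0.6
(not C ∧ B) = min(0.6, 0.9) = 0.6
(C ∧ A) = min(0.4, 0.3) = 0.3
((C ∧ A) ∧ D) = min(0.3, 0.1) = 0.1
(B ∨ C) = max(0.9, 0.4) = 0.9
not (B ∨ C): Łukasiewicz ¬ gives 1 − 0.9 = 0.1
(not (B ∨ C) → D): min(1, 1 − 0.1 + 0.1) = 1
((not (B ∨ C) → D) → C): min(1, 1 − 1 + 0.4) = 0.4
(((not (B ∨ C) → D) → C) ∨ D) = max(0.4, 0.1) = 0.4
(((C ∧ A) ∧ D) ∨ (((not (B ∨ C) → D) → C) ∨ D)) = max(0.1, 0.4) = 0.4
((not C ∧ B) ∧ (((C ∧ A) ∧ D) ∨ (((not (B ∨ C) → D) → C) ∨ D))) = min(0.6, 0.4) = 0.4

0.40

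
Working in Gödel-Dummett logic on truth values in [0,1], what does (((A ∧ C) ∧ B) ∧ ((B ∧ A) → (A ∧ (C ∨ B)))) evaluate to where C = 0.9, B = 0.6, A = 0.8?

0.60

(A ∧ C) = min(0.8, 0.9) = 0.8
((A ∧ C) ∧ B) = min(0.8, 0.6) = 0.6
(B ∧ A) = min(0.6, 0.8) = 0.6
(C ∨ B) = max(0.9, 0.6) = 0.9
(A ∧ (C ∨ B)) = min(0.8, 0.9) = 0.8
((B ∧ A) → (A ∧ (C ∨ B))): 0.6 ≤ 0.8, so result = 1
(((A ∧ C) ∧ B) ∧ ((B ∧ A) → (A ∧ (C ∨ B)))) = min(0.6, 1) = 0.6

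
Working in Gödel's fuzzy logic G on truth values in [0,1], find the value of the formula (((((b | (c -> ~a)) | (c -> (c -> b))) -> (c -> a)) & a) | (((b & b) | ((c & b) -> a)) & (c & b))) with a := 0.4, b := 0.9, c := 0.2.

0.40

~a: Gödel ¬ of 0.4 = 0 (operand ≠ 0)
(c -> ~a): 0.2 > 0, so result = 0
(b | (c -> ~a)) = max(0.9, 0) = 0.9
(c -> b): 0.2 ≤ 0.9, so result = 1
(c -> (c -> b)): 0.2 ≤ 1, so result = 1
((b | (c -> ~a)) | (c -> (c -> b))) = max(0.9, 1) = 1
(c -> a): 0.2 ≤ 0.4, so result = 1
(((b | (c -> ~a)) | (c -> (c -> b))) -> (c -> a)): 1 ≤ 1, so result = 1
((((b | (c -> ~a)) | (c -> (c -> b))) -> (c -> a)) & a) = min(1, 0.4) = 0.4
(b & b) = min(0.9, 0.9) = 0.9
(c & b) = min(0.2, 0.9) = 0.2
((c & b) -> a): 0.2 ≤ 0.4, so result = 1
((b & b) | ((c & b) -> a)) = max(0.9, 1) = 1
(c & b) = min(0.2, 0.9) = 0.2
(((b & b) | ((c & b) -> a)) & (c & b)) = min(1, 0.2) = 0.2
(((((b | (c -> ~a)) | (c -> (c -> b))) -> (c -> a)) & a) | (((b & b) | ((c & b) -> a)) & (c & b))) = max(0.4, 0.2) = 0.4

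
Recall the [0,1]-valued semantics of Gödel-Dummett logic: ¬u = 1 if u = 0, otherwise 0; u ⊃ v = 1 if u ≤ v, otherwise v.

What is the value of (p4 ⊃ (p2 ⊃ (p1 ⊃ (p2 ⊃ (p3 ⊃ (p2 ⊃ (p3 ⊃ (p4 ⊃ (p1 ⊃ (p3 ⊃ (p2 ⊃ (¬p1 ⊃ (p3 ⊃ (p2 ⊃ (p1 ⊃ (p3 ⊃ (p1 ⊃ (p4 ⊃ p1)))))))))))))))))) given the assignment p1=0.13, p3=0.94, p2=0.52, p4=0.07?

1.00

¬p1: Gödel ¬ of 0.13 = 0 (operand ≠ 0)
(p4 ⊃ p1): 0.07 ≤ 0.13, so result = 1
(p1 ⊃ (p4 ⊃ p1)): 0.13 ≤ 1, so result = 1
(p3 ⊃ (p1 ⊃ (p4 ⊃ p1))): 0.94 ≤ 1, so result = 1
(p1 ⊃ (p3 ⊃ (p1 ⊃ (p4 ⊃ p1)))): 0.13 ≤ 1, so result = 1
(p2 ⊃ (p1 ⊃ (p3 ⊃ (p1 ⊃ (p4 ⊃ p1))))): 0.52 ≤ 1, so result = 1
(p3 ⊃ (p2 ⊃ (p1 ⊃ (p3 ⊃ (p1 ⊃ (p4 ⊃ p1)))))): 0.94 ≤ 1, so result = 1
(¬p1 ⊃ (p3 ⊃ (p2 ⊃ (p1 ⊃ (p3 ⊃ (p1 ⊃ (p4 ⊃ p1))))))): 0 ≤ 1, so result = 1
(p2 ⊃ (¬p1 ⊃ (p3 ⊃ (p2 ⊃ (p1 ⊃ (p3 ⊃ (p1 ⊃ (p4 ⊃ p1)))))))): 0.52 ≤ 1, so result = 1
(p3 ⊃ (p2 ⊃ (¬p1 ⊃ (p3 ⊃ (p2 ⊃ (p1 ⊃ (p3 ⊃ (p1 ⊃ (p4 ⊃ p1))))))))): 0.94 ≤ 1, so result = 1
(p1 ⊃ (p3 ⊃ (p2 ⊃ (¬p1 ⊃ (p3 ⊃ (p2 ⊃ (p1 ⊃ (p3 ⊃ (p1 ⊃ (p4 ⊃ p1)))))))))): 0.13 ≤ 1, so result = 1
(p4 ⊃ (p1 ⊃ (p3 ⊃ (p2 ⊃ (¬p1 ⊃ (p3 ⊃ (p2 ⊃ (p1 ⊃ (p3 ⊃ (p1 ⊃ (p4 ⊃ p1))))))))))): 0.07 ≤ 1, so result = 1
(p3 ⊃ (p4 ⊃ (p1 ⊃ (p3 ⊃ (p2 ⊃ (¬p1 ⊃ (p3 ⊃ (p2 ⊃ (p1 ⊃ (p3 ⊃ (p1 ⊃ (p4 ⊃ p1)))))))))))): 0.94 ≤ 1, so result = 1
(p2 ⊃ (p3 ⊃ (p4 ⊃ (p1 ⊃ (p3 ⊃ (p2 ⊃ (¬p1 ⊃ (p3 ⊃ (p2 ⊃ (p1 ⊃ (p3 ⊃ (p1 ⊃ (p4 ⊃ p1))))))))))))): 0.52 ≤ 1, so result = 1
(p3 ⊃ (p2 ⊃ (p3 ⊃ (p4 ⊃ (p1 ⊃ (p3 ⊃ (p2 ⊃ (¬p1 ⊃ (p3 ⊃ (p2 ⊃ (p1 ⊃ (p3 ⊃ (p1 ⊃ (p4 ⊃ p1)))))))))))))): 0.94 ≤ 1, so result = 1
(p2 ⊃ (p3 ⊃ (p2 ⊃ (p3 ⊃ (p4 ⊃ (p1 ⊃ (p3 ⊃ (p2 ⊃ (¬p1 ⊃ (p3 ⊃ (p2 ⊃ (p1 ⊃ (p3 ⊃ (p1 ⊃ (p4 ⊃ p1))))))))))))))): 0.52 ≤ 1, so result = 1
(p1 ⊃ (p2 ⊃ (p3 ⊃ (p2 ⊃ (p3 ⊃ (p4 ⊃ (p1 ⊃ (p3 ⊃ (p2 ⊃ (¬p1 ⊃ (p3 ⊃ (p2 ⊃ (p1 ⊃ (p3 ⊃ (p1 ⊃ (p4 ⊃ p1)))))))))))))))): 0.13 ≤ 1, so result = 1
(p2 ⊃ (p1 ⊃ (p2 ⊃ (p3 ⊃ (p2 ⊃ (p3 ⊃ (p4 ⊃ (p1 ⊃ (p3 ⊃ (p2 ⊃ (¬p1 ⊃ (p3 ⊃ (p2 ⊃ (p1 ⊃ (p3 ⊃ (p1 ⊃ (p4 ⊃ p1))))))))))))))))): 0.52 ≤ 1, so result = 1
(p4 ⊃ (p2 ⊃ (p1 ⊃ (p2 ⊃ (p3 ⊃ (p2 ⊃ (p3 ⊃ (p4 ⊃ (p1 ⊃ (p3 ⊃ (p2 ⊃ (¬p1 ⊃ (p3 ⊃ (p2 ⊃ (p1 ⊃ (p3 ⊃ (p1 ⊃ (p4 ⊃ p1)))))))))))))))))): 0.07 ≤ 1, so result = 1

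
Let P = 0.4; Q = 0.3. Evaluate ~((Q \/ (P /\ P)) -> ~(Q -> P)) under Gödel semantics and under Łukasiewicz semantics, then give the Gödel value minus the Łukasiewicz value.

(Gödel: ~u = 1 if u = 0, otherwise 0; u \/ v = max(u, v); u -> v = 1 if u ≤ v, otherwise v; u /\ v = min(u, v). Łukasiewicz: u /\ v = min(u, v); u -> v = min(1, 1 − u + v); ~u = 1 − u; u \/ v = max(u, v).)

0.60

Gödel evaluation:
  (P /\ P) = min(0.4, 0.4) = 0.4
  (Q \/ (P /\ P)) = max(0.3, 0.4) = 0.4
  (Q -> P): 0.3 ≤ 0.4, so result = 1
  ~(Q -> P): Gödel ¬ of 1 = 0 (operand ≠ 0)
  ((Q \/ (P /\ P)) -> ~(Q -> P)): 0.4 > 0, so result = 0
  ~((Q \/ (P /\ P)) -> ~(Q -> P)): Gödel ¬ of 0 = 1 (operand is 0)
  Gödel value = 1
Łukasiewicz evaluation:
  (P /\ P) = min(0.4, 0.4) = 0.4
  (Q \/ (P /\ P)) = max(0.3, 0.4) = 0.4
  (Q -> P): min(1, 1 − 0.3 + 0.4) = 1
  ~(Q -> P): Łukasiewicz ¬ gives 1 − 1 = 0
  ((Q \/ (P /\ P)) -> ~(Q -> P)): min(1, 1 − 0.4 + 0) = 0.6
  ~((Q \/ (P /\ P)) -> ~(Q -> P)): Łukasiewicz ¬ gives 1 − 0.6 = 0.4
  Łukasiewicz value = 0.4
Difference: 1 − 0.4 = 0.60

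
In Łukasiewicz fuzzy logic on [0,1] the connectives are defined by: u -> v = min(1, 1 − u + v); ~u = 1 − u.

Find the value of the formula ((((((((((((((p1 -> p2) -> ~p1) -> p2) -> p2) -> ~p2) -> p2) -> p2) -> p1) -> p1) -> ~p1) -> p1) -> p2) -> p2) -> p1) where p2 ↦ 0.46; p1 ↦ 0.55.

0.55

(p1 -> p2): min(1, 1 − 0.55 + 0.46) = 0.91
~p1: Łukasiewicz ¬ gives 1 − 0.55 = 0.45
((p1 -> p2) -> ~p1): min(1, 1 − 0.91 + 0.45) = 0.54
(((p1 -> p2) -> ~p1) -> p2): min(1, 1 − 0.54 + 0.46) = 0.92
((((p1 -> p2) -> ~p1) -> p2) -> p2): min(1, 1 − 0.92 + 0.46) = 0.54
~p2: Łukasiewicz ¬ gives 1 − 0.46 = 0.54
(((((p1 -> p2) -> ~p1) -> p2) -> p2) -> ~p2): min(1, 1 − 0.54 + 0.54) = 1
((((((p1 -> p2) -> ~p1) -> p2) -> p2) -> ~p2) -> p2): min(1, 1 − 1 + 0.46) = 0.46
(((((((p1 -> p2) -> ~p1) -> p2) -> p2) -> ~p2) -> p2) -> p2): min(1, 1 − 0.46 + 0.46) = 1
((((((((p1 -> p2) -> ~p1) -> p2) -> p2) -> ~p2) -> p2) -> p2) -> p1): min(1, 1 − 1 + 0.55) = 0.55
(((((((((p1 -> p2) -> ~p1) -> p2) -> p2) -> ~p2) -> p2) -> p2) -> p1) -> p1): min(1, 1 − 0.55 + 0.55) = 1
~p1: Łukasiewicz ¬ gives 1 − 0.55 = 0.45
((((((((((p1 -> p2) -> ~p1) -> p2) -> p2) -> ~p2) -> p2) -> p2) -> p1) -> p1) -> ~p1): min(1, 1 − 1 + 0.45) = 0.45
(((((((((((p1 -> p2) -> ~p1) -> p2) -> p2) -> ~p2) -> p2) -> p2) -> p1) -> p1) -> ~p1) -> p1): min(1, 1 − 0.45 + 0.55) = 1
((((((((((((p1 -> p2) -> ~p1) -> p2) -> p2) -> ~p2) -> p2) -> p2) -> p1) -> p1) -> ~p1) -> p1) -> p2): min(1, 1 − 1 + 0.46) = 0.46
(((((((((((((p1 -> p2) -> ~p1) -> p2) -> p2) -> ~p2) -> p2) -> p2) -> p1) -> p1) -> ~p1) -> p1) -> p2) -> p2): min(1, 1 − 0.46 + 0.46) = 1
((((((((((((((p1 -> p2) -> ~p1) -> p2) -> p2) -> ~p2) -> p2) -> p2) -> p1) -> p1) -> ~p1) -> p1) -> p2) -> p2) -> p1): min(1, 1 − 1 + 0.55) = 0.55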